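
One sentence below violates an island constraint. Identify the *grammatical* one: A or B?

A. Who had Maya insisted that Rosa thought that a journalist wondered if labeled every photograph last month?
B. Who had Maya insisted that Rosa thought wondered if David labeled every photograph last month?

B

In A, the wh-phrase is extracted from inside a wh-island (introduced by "if"), which blocks movement.
In B, the extraction path crosses only that-complement boundaries, which are transparent.
So B is grammatical.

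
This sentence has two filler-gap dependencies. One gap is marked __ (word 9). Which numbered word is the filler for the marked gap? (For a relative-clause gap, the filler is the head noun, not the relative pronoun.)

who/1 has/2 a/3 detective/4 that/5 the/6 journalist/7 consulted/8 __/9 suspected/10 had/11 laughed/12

4

The marked gap is inside the relative clause, the direct object of "consulted".
Its filler is the head noun "detective" (via "that"), at word 4.
(The other dependency links word 1 to a gap after word 10.)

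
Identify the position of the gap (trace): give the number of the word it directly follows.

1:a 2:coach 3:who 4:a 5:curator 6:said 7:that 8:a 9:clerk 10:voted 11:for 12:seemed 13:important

The displaced element is "a coach" (word 2).
It is linked across 1 clause boundary (that).
It functions as the object of the preposition "for" of "voted", so the gap sits immediately after word 11 ("for").
Base order: A curator said that a clerk voted for a coach.

11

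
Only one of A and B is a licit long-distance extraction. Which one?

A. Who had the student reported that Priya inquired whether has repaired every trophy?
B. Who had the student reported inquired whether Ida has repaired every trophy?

B

In A, the wh-phrase is extracted from inside a wh-island (introduced by "whether"), which blocks movement.
In B, the extraction path crosses only that-complement boundaries, which are transparent.
So B is grammatical.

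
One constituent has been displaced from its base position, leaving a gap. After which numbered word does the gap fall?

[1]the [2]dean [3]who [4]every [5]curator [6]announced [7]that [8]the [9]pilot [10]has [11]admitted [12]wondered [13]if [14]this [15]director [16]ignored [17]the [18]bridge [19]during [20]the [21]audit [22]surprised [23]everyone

11

The displaced element is "the dean" (word 2).
It is linked across 2 clause boundaries (that → Ø).
It functions as the subject of "wondered", so the gap sits immediately after word 11 ("admitted").
Base order: Every curator announced that the pilot has admitted that the dean wondered if this director ignored the bridge during the audit.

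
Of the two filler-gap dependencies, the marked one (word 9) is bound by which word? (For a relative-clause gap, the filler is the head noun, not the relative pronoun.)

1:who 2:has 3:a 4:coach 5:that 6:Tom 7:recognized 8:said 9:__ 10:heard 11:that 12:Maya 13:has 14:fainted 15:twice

The marked gap is the subject of "heard".
Its filler is the fronted wh-phrase "who", at word 1.
(The other dependency links word 4 to a gap after word 7.)

1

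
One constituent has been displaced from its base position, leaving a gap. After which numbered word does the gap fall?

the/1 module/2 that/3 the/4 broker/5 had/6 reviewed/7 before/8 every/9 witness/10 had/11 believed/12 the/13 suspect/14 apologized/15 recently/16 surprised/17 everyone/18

The displaced element is "the module" (word 2).
It functions as the direct object of "reviewed", so the gap sits immediately after word 7 ("reviewed").
Base order: The broker had reviewed the module before every witness had believed the suspect apologized recently.

7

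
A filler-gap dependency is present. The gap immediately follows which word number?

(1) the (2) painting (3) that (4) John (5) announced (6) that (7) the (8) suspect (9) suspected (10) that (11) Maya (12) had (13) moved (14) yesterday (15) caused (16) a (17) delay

The displaced element is "the painting" (word 2).
It is linked across 2 clause boundaries (that → that).
It functions as the direct object of "moved", so the gap sits immediately after word 13 ("moved").
Base order: John announced that the suspect suspected that Maya had moved the painting yesterday.

13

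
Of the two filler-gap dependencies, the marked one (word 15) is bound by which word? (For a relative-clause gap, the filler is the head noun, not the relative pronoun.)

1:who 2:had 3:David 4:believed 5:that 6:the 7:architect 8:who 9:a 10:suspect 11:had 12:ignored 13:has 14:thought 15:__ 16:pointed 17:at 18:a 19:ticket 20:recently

1

The marked gap is the subject of "pointed".
Its filler is the fronted wh-phrase "who", at word 1.
(The other dependency links word 7 to a gap after word 12.)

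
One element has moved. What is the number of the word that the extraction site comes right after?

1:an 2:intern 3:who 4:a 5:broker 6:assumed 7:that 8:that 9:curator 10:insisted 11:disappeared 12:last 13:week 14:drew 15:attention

The displaced element is "an intern" (word 2).
It is linked across 2 clause boundaries (that → Ø).
It functions as the subject of "disappeared", so the gap sits immediately after word 10 ("insisted").
Base order: A broker assumed that that curator insisted that an intern disappeared last week.

10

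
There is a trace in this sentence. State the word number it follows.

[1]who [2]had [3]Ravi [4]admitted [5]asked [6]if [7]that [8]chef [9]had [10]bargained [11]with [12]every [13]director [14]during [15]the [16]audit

The displaced element is "who" (word 1).
It is linked across 1 clause boundary (Ø).
It functions as the subject of "asked", so the gap sits immediately after word 4 ("admitted").
Base order: Ravi had admitted that who asked if that chef had bargained with every director during the audit.

4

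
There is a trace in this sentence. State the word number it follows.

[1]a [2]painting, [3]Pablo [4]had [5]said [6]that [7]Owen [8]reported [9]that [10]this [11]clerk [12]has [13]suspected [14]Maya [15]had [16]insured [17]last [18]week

16

The displaced element is "a painting" (word 2).
It is linked across 3 clause boundaries (that → that → Ø).
It functions as the direct object of "insured", so the gap sits immediately after word 16 ("insured").
Base order: Pablo had said that Owen reported that this clerk has suspected Maya had insured a painting last week.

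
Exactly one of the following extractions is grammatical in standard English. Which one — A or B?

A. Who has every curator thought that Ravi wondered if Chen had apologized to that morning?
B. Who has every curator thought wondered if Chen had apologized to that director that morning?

B

In A, the wh-phrase is extracted from inside a wh-island (introduced by "if"), which blocks movement.
In B, the extraction path crosses only that-complement boundaries, which are transparent.
So B is grammatical.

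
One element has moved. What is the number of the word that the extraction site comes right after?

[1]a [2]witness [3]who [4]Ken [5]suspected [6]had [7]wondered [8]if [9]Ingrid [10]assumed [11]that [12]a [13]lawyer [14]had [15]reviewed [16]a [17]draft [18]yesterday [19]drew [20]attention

The displaced element is "a witness" (word 2).
It is linked across 1 clause boundary (Ø).
It functions as the subject of "wondered", so the gap sits immediately after word 5 ("suspected").
Base order: Ken suspected that a witness had wondered if Ingrid assumed that a lawyer had reviewed a draft yesterday.

5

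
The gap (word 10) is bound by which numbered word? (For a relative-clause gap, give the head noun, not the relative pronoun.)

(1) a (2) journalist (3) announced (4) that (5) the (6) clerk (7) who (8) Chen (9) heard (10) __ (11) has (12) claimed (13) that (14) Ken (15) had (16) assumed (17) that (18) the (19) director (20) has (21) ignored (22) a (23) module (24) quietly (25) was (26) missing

6

The gap at 10 is the subject of "claimed", inside a relative clause.
The relative pronoun is "who" (word 7); it is bound by the head noun immediately before it.
Its filler is the head noun "clerk", at word 6.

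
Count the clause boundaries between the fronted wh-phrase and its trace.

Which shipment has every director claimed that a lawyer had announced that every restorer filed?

"which shipment" is extracted from the object of "filed".
Boundaries crossed, outermost first: [that], [that] — 2 in total.

2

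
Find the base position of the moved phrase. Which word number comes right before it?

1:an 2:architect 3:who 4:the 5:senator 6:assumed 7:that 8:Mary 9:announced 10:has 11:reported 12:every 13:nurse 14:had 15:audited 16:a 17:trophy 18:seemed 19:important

The displaced element is "an architect" (word 2).
It is linked across 2 clause boundaries (that → Ø).
It functions as the subject of "reported", so the gap sits immediately after word 9 ("announced").
Base order: The senator assumed that Mary announced that an architect has reported every nurse had audited a trophy.

9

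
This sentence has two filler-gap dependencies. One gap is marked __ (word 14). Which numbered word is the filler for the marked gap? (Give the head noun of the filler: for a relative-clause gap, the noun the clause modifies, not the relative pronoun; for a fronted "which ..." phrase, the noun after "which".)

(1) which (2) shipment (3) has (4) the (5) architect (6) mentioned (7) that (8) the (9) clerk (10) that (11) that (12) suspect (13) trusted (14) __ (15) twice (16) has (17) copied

The marked gap is inside the relative clause, the direct object of "trusted".
Its filler is the head noun "clerk" (via "that"), at word 9.
(The other dependency links word 2 to a gap after word 17.)

9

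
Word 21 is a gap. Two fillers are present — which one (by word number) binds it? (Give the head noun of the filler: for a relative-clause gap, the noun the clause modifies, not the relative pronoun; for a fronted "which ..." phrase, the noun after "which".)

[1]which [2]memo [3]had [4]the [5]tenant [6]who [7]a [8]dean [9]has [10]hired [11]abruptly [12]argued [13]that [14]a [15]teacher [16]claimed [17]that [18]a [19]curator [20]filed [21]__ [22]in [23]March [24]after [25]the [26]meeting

2

The marked gap is the direct object of "filed".
Its filler is the fronted wh-phrase "which memo", at word 2.
(The other dependency links word 5 to a gap after word 10.)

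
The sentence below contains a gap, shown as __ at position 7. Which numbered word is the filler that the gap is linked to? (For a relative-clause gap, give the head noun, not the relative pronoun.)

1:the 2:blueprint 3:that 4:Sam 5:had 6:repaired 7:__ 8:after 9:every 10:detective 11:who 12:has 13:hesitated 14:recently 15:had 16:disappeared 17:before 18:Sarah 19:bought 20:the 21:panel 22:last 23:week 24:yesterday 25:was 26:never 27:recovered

2

The gap at 7 is the object of "repaired", inside a relative clause.
The relative pronoun is "that" (word 3); it is bound by the head noun immediately before it.
Its filler is the head noun "blueprint", at word 2.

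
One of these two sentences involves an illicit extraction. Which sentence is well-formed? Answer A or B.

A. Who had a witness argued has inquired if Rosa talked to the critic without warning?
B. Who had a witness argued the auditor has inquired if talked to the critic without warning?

In B, the wh-phrase is extracted from inside a wh-island (introduced by "if"), which blocks movement.
In A, the extraction path crosses only that-complement boundaries, which are transparent.
So A is grammatical.

A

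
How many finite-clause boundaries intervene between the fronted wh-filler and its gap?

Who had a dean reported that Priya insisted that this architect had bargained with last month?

2

"who" is extracted from the PP object of "bargained".
Boundaries crossed, outermost first: [that], [that] — 2 in total.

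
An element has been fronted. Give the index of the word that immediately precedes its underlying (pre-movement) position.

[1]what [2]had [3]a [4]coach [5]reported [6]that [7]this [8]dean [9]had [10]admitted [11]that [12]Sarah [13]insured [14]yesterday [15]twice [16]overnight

The displaced element is "what" (word 1).
It is linked across 2 clause boundaries (that → that).
It functions as the direct object of "insured", so the gap sits immediately after word 13 ("insured").
Base order: A coach had reported that this dean had admitted that Sarah insured what yesterday twice overnight.

13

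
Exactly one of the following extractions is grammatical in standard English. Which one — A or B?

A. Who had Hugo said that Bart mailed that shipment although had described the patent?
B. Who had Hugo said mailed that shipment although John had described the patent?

In A, the wh-phrase is extracted from inside an adjunct island (introduced by "although"), which blocks movement.
In B, the extraction path crosses only that-complement boundaries, which are transparent.
So B is grammatical.

B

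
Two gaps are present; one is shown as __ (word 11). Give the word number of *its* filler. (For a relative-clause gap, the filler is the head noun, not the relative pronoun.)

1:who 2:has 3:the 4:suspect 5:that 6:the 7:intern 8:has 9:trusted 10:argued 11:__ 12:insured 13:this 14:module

The marked gap is the subject of "insured".
Its filler is the fronted wh-phrase "who", at word 1.
(The other dependency links word 4 to a gap after word 9.)

1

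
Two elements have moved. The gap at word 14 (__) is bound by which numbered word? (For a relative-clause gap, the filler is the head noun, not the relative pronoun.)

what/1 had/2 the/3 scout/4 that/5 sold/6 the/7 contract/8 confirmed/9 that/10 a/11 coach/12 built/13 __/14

The marked gap is the direct object of "built".
Its filler is the fronted wh-phrase "what", at word 1.
(The other dependency links word 4 to a gap after word 5.)

1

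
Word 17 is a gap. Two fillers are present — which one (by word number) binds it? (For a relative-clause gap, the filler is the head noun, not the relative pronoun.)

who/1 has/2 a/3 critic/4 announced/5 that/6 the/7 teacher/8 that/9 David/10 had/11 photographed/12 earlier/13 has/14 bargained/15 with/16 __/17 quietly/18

1

The marked gap is the object of the preposition "with" of "bargained".
Its filler is the fronted wh-phrase "who", at word 1.
(The other dependency links word 8 to a gap after word 12.)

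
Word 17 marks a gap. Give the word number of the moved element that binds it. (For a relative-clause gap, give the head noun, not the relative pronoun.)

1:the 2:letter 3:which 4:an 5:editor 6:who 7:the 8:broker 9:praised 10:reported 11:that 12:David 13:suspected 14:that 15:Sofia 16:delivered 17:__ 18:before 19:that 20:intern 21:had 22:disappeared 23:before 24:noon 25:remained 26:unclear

The gap at 17 is the object of "delivered", inside a relative clause.
The relative pronoun is "which" (word 3); it is bound by the head noun immediately before it.
Its filler is the head noun "letter", at word 2.

2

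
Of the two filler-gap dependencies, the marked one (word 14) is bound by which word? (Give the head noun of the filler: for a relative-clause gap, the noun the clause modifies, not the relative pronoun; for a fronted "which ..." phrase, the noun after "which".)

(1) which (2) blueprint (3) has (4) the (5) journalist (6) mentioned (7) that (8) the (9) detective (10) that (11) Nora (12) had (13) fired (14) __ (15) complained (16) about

9

The marked gap is inside the relative clause, the direct object of "fired".
Its filler is the head noun "detective" (via "that"), at word 9.
(The other dependency links word 2 to a gap after word 16.)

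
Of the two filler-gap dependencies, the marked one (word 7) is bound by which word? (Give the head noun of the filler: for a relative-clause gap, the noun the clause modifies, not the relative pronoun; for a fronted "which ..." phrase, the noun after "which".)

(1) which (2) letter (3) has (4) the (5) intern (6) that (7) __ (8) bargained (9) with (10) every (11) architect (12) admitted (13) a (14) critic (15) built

5

The marked gap is inside the relative clause, the subject of "bargained".
Its filler is the head noun "intern" (via "that"), at word 5.
(The other dependency links word 2 to a gap after word 15.)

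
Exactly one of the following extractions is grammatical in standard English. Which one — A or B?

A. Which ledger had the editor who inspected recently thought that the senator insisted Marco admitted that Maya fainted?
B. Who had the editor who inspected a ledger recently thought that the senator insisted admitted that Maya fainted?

In A, the wh-phrase is extracted from inside a complex-NP island (relative clause) (introduced by "who"), which blocks movement.
In B, the extraction path crosses only that-complement boundaries, which are transparent.
So B is grammatical.

B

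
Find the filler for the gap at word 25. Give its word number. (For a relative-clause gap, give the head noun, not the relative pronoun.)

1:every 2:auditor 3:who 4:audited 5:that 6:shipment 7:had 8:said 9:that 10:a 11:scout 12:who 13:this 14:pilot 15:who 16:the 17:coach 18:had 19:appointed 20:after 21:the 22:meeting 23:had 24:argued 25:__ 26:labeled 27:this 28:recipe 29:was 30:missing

The gap at 25 is the subject of "labeled", inside a relative clause.
The relative pronoun is "who" (word 12); it is bound by the head noun immediately before it.
Its filler is the head noun "scout", at word 11.

11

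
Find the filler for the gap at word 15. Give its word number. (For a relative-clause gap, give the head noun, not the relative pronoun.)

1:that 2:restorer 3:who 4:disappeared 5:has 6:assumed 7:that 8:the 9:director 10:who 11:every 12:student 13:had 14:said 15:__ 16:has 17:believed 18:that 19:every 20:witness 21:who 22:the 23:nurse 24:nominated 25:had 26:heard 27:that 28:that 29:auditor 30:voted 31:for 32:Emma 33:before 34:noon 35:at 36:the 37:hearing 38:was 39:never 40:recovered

9

The gap at 15 is the subject of "believed", inside a relative clause.
The relative pronoun is "who" (word 10); it is bound by the head noun immediately before it.
Its filler is the head noun "director", at word 9.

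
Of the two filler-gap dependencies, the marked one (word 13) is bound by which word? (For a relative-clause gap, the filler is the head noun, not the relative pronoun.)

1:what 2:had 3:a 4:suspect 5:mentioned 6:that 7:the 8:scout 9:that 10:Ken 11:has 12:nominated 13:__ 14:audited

8

The marked gap is inside the relative clause, the direct object of "nominated".
Its filler is the head noun "scout" (via "that"), at word 8.
(The other dependency links word 1 to a gap after word 14.)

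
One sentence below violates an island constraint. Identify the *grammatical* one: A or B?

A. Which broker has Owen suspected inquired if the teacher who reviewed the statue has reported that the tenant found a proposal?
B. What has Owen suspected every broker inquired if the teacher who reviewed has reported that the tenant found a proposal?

In B, the wh-phrase is extracted from inside a wh-island (introduced by "if"), which blocks movement.
In A, the extraction path crosses only that-complement boundaries, which are transparent.
So A is grammatical.

A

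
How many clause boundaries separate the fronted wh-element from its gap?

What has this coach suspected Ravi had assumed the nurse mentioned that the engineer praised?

3

"what" is extracted from the object of "praised".
Boundaries crossed, outermost first: [Ø], [Ø], [that] — 3 in total.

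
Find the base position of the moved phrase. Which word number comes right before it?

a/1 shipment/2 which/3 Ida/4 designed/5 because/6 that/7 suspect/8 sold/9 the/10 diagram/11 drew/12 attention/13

5

The displaced element is "a shipment" (word 2).
It functions as the direct object of "designed", so the gap sits immediately after word 5 ("designed").
Base order: Ida designed a shipment because that suspect sold the diagram.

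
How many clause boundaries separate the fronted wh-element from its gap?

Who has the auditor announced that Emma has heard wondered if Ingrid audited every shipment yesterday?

"who" is extracted from the subject of "wondered".
Boundaries crossed, outermost first: [that], [Ø] — 2 in total.

2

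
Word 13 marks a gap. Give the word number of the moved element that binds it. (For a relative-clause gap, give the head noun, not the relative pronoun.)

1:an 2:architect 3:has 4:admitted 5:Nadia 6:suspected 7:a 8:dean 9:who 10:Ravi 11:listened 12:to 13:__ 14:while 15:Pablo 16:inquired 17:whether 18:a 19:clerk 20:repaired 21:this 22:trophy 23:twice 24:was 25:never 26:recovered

8

The gap at 13 is the prepositional object of "listened", inside a relative clause.
The relative pronoun is "who" (word 9); it is bound by the head noun immediately before it.
Its filler is the head noun "dean", at word 8.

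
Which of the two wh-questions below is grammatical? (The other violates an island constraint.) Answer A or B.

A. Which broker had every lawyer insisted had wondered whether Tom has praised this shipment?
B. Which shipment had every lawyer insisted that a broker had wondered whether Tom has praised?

In B, the wh-phrase is extracted from inside a wh-island (introduced by "whether"), which blocks movement.
In A, the extraction path crosses only that-complement boundaries, which are transparent.
So A is grammatical.

A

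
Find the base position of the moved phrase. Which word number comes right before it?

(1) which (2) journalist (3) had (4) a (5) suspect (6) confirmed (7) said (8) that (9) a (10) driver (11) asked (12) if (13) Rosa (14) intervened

The displaced element is "which journalist" (word 2).
It is linked across 1 clause boundary (Ø).
It functions as the subject of "said", so the gap sits immediately after word 6 ("confirmed").
Base order: A suspect had confirmed which journalist said that a driver asked if Rosa intervened.

6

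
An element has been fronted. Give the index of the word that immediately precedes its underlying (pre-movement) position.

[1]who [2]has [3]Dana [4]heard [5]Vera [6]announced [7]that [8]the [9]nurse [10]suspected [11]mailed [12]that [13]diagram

10

The displaced element is "who" (word 1).
It is linked across 3 clause boundaries (Ø → that → Ø).
It functions as the subject of "mailed", so the gap sits immediately after word 10 ("suspected").
Base order: Dana has heard Vera announced that the nurse suspected that who mailed that diagram.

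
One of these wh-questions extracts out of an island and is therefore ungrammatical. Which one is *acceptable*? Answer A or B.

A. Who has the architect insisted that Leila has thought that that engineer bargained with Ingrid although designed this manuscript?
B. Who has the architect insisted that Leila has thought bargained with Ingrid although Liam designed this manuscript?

B

In A, the wh-phrase is extracted from inside an adjunct island (introduced by "although"), which blocks movement.
In B, the extraction path crosses only that-complement boundaries, which are transparent.
So B is grammatical.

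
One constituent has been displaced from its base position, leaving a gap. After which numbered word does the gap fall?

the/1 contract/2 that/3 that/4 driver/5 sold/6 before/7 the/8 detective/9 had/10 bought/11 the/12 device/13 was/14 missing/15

The displaced element is "the contract" (word 2).
It functions as the direct object of "sold", so the gap sits immediately after word 6 ("sold").
Base order: That driver sold the contract before the detective had bought the device.

6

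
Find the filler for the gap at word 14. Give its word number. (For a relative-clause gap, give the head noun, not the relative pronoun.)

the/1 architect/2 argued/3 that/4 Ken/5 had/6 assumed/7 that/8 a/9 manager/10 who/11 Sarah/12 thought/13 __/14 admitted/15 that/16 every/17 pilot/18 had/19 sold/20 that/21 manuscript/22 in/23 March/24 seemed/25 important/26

The gap at 14 is the subject of "admitted", inside a relative clause.
The relative pronoun is "who" (word 11); it is bound by the head noun immediately before it.
Its filler is the head noun "manager", at word 10.

10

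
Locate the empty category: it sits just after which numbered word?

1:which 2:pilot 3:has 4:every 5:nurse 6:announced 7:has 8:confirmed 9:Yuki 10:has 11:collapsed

The displaced element is "which pilot" (word 2).
It is linked across 1 clause boundary (Ø).
It functions as the subject of "confirmed", so the gap sits immediately after word 6 ("announced").
Base order: Every nurse has announced that which pilot has confirmed Yuki has collapsed.

6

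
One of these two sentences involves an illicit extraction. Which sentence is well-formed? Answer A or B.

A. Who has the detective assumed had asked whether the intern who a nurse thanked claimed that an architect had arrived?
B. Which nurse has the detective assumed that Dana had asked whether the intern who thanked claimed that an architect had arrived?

In B, the wh-phrase is extracted from inside a wh-island (introduced by "whether"), which blocks movement.
In A, the extraction path crosses only that-complement boundaries, which are transparent.
So A is grammatical.

A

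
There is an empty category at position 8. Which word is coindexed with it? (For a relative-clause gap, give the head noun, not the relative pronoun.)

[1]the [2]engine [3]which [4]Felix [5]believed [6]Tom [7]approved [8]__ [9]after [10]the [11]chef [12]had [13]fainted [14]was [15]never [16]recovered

2

The gap at 8 is the object of "approved", inside a relative clause.
The relative pronoun is "which" (word 3); it is bound by the head noun immediately before it.
Its filler is the head noun "engine", at word 2.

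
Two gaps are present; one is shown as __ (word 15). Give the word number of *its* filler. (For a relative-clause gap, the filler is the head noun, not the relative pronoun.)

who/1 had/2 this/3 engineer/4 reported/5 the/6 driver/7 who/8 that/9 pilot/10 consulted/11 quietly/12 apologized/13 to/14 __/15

1

The marked gap is the object of the preposition "to" of "apologized".
Its filler is the fronted wh-phrase "who", at word 1.
(The other dependency links word 7 to a gap after word 11.)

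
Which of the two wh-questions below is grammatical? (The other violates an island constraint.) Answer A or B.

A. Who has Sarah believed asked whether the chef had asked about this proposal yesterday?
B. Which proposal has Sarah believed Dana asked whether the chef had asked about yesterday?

A

In B, the wh-phrase is extracted from inside a wh-island (introduced by "whether"), which blocks movement.
In A, the extraction path crosses only that-complement boundaries, which are transparent.
So A is grammatical.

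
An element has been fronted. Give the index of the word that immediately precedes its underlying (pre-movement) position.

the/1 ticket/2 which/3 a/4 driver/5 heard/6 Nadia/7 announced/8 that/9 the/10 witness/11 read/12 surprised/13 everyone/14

The displaced element is "the ticket" (word 2).
It is linked across 2 clause boundaries (Ø → that).
It functions as the direct object of "read", so the gap sits immediately after word 12 ("read").
Base order: A driver heard Nadia announced that the witness read the ticket.

12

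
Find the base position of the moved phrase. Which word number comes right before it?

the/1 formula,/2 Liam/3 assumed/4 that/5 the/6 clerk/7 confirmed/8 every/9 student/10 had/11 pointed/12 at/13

The displaced element is "the formula" (word 2).
It is linked across 2 clause boundaries (that → Ø).
It functions as the object of the preposition "at" of "pointed", so the gap sits immediately after word 13 ("at").
Base order: Liam assumed that the clerk confirmed every student had pointed at the formula.

13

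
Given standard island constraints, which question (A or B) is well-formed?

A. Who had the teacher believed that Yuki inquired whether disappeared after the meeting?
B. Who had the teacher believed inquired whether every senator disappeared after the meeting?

B

In A, the wh-phrase is extracted from inside a wh-island (introduced by "whether"), which blocks movement.
In B, the extraction path crosses only that-complement boundaries, which are transparent.
So B is grammatical.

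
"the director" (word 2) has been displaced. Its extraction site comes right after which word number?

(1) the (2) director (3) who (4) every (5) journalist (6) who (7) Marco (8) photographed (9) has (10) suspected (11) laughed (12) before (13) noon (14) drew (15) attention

The displaced element is "the director" (word 2).
It is linked across 1 clause boundary (Ø).
It functions as the subject of "laughed", so the gap sits immediately after word 10 ("suspected").
Base order: Every journalist who Marco photographed has suspected that the director laughed before noon.

10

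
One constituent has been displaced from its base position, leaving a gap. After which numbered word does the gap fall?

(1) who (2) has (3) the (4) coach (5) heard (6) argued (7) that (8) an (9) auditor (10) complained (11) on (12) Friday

5

The displaced element is "who" (word 1).
It is linked across 1 clause boundary (Ø).
It functions as the subject of "argued", so the gap sits immediately after word 5 ("heard").
Base order: The coach has heard that who argued that an auditor complained on Friday.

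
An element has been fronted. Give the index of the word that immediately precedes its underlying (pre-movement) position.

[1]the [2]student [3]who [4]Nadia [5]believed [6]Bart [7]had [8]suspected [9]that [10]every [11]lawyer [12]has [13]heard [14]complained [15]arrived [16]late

13

The displaced element is "the student" (word 2).
It is linked across 3 clause boundaries (Ø → that → Ø).
It functions as the subject of "complained", so the gap sits immediately after word 13 ("heard").
Base order: Nadia believed Bart had suspected that every lawyer has heard that the student complained.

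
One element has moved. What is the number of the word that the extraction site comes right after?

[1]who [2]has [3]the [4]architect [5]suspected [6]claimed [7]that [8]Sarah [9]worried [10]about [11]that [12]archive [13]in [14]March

5

The displaced element is "who" (word 1).
It is linked across 1 clause boundary (Ø).
It functions as the subject of "claimed", so the gap sits immediately after word 5 ("suspected").
Base order: The architect has suspected who claimed that Sarah worried about that archive in March.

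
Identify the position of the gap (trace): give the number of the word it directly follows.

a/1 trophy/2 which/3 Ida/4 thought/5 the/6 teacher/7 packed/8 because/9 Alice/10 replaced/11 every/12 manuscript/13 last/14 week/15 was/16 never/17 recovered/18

The displaced element is "a trophy" (word 2).
It is linked across 1 clause boundary (Ø).
It functions as the direct object of "packed", so the gap sits immediately after word 8 ("packed").
Base order: Ida thought the teacher packed a trophy because Alice replaced every manuscript last week.

8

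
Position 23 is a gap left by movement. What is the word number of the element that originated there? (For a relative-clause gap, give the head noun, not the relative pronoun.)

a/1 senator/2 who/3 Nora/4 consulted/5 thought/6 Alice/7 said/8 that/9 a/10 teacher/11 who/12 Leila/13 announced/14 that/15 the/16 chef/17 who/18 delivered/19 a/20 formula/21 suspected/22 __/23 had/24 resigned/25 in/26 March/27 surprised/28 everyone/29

The gap at 23 is the subject of "resigned", inside a relative clause.
The relative pronoun is "who" (word 12); it is bound by the head noun immediately before it.
Its filler is the head noun "teacher", at word 11.

11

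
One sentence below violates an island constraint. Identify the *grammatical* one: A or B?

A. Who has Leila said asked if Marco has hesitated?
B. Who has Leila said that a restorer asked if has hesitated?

A

In B, the wh-phrase is extracted from inside a wh-island (introduced by "if"), which blocks movement.
In A, the extraction path crosses only that-complement boundaries, which are transparent.
So A is grammatical.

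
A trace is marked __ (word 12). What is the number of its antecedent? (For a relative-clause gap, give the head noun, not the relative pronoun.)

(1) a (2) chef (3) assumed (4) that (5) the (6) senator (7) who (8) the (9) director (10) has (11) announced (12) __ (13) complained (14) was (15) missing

6

The gap at 12 is the subject of "complained", inside a relative clause.
The relative pronoun is "who" (word 7); it is bound by the head noun immediately before it.
Its filler is the head noun "senator", at word 6.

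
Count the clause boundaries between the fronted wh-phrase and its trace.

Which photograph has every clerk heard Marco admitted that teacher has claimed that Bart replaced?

3

"which photograph" is extracted from the object of "replaced".
Boundaries crossed, outermost first: [Ø], [Ø], [that] — 3 in total.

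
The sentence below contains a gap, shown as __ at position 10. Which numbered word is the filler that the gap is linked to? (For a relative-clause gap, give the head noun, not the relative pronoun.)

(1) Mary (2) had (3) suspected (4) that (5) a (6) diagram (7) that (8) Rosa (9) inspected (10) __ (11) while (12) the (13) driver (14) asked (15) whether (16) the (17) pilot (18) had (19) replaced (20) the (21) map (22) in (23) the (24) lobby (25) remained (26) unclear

6

The gap at 10 is the object of "inspected", inside a relative clause.
The relative pronoun is "that" (word 7); it is bound by the head noun immediately before it.
Its filler is the head noun "diagram", at word 6.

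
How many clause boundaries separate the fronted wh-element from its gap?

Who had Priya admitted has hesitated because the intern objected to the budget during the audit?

"who" is extracted from the subject of "hesitated".
Boundaries crossed, outermost first: [Ø] — 1 in total.

1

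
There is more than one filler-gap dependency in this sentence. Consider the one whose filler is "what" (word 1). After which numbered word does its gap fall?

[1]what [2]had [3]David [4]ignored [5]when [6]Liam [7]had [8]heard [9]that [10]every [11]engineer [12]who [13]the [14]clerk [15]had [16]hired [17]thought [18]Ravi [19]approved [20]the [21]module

4

The displaced element is "what" (word 1).
It functions as the direct object of "ignored", so the gap sits immediately after word 4 ("ignored").
Base order: David had ignored what when Liam had heard that every engineer who the clerk had hired thought Ravi approved the module.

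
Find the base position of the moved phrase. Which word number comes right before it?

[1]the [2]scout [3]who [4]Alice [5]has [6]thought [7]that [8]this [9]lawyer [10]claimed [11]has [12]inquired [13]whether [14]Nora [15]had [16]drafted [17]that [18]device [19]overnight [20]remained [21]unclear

10

The displaced element is "the scout" (word 2).
It is linked across 2 clause boundaries (that → Ø).
It functions as the subject of "inquired", so the gap sits immediately after word 10 ("claimed").
Base order: Alice has thought that this lawyer claimed the scout has inquired whether Nora had drafted that device overnight.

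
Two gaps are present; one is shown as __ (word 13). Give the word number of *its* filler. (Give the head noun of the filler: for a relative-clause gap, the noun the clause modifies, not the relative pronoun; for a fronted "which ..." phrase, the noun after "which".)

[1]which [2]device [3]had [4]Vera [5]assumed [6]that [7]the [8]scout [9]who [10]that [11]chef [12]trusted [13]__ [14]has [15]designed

8

The marked gap is inside the relative clause, the direct object of "trusted".
Its filler is the head noun "scout" (via "who"), at word 8.
(The other dependency links word 2 to a gap after word 15.)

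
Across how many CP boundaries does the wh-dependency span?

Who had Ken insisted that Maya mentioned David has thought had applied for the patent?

3

"who" is extracted from the subject of "applied".
Boundaries crossed, outermost first: [that], [Ø], [Ø] — 3 in total.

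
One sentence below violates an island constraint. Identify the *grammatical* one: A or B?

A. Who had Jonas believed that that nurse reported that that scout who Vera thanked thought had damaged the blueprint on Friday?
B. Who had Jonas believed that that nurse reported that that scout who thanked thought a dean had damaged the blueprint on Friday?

A

In B, the wh-phrase is extracted from inside a complex-NP island (relative clause) (introduced by "who"), which blocks movement.
In A, the extraction path crosses only that-complement boundaries, which are transparent.
So A is grammatical.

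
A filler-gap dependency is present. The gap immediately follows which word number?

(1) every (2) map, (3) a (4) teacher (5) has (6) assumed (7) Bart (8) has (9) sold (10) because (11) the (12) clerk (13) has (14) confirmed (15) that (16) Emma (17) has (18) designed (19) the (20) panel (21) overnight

9

The displaced element is "every map" (word 2).
It is linked across 1 clause boundary (Ø).
It functions as the direct object of "sold", so the gap sits immediately after word 9 ("sold").
Base order: A teacher has assumed Bart has sold every map because the clerk has confirmed that Emma has designed the panel overnight.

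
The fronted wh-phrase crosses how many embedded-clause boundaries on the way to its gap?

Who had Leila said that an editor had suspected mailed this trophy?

2

"who" is extracted from the subject of "mailed".
Boundaries crossed, outermost first: [that], [Ø] — 2 in total.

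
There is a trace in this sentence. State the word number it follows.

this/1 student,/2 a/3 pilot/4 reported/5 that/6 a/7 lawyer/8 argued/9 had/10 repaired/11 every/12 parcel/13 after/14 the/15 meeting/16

The displaced element is "this student" (word 2).
It is linked across 2 clause boundaries (that → Ø).
It functions as the subject of "repaired", so the gap sits immediately after word 9 ("argued").
Base order: A pilot reported that a lawyer argued that this student had repaired every parcel after the meeting.

9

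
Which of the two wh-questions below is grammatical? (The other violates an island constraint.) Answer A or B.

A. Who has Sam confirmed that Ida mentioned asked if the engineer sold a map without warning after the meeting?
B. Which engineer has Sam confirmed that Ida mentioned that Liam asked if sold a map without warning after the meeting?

In B, the wh-phrase is extracted from inside a wh-island (introduced by "if"), which blocks movement.
In A, the extraction path crosses only that-complement boundaries, which are transparent.
So A is grammatical.

A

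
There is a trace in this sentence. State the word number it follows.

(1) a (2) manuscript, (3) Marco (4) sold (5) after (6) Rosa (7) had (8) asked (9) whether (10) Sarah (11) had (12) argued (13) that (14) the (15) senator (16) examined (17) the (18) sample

4

The displaced element is "a manuscript" (word 2).
It functions as the direct object of "sold", so the gap sits immediately after word 4 ("sold").
Base order: Marco sold a manuscript after Rosa had asked whether Sarah had argued that the senator examined the sample.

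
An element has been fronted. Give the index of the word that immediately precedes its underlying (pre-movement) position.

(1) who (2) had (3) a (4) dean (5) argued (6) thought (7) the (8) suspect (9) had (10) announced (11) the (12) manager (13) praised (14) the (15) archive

The displaced element is "who" (word 1).
It is linked across 1 clause boundary (Ø).
It functions as the subject of "thought", so the gap sits immediately after word 5 ("argued").
Base order: A dean had argued who thought the suspect had announced the manager praised the archive.

5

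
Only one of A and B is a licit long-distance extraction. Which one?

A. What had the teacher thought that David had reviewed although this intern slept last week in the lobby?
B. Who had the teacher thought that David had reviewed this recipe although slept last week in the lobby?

A

In B, the wh-phrase is extracted from inside an adjunct island (introduced by "although"), which blocks movement.
In A, the extraction path crosses only that-complement boundaries, which are transparent.
So A is grammatical.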